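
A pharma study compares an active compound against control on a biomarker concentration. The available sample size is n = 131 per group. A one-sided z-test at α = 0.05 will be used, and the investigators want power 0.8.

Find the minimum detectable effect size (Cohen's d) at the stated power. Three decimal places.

d ≈ 0.307

Need Φ(δ − 1.645) = 0.8, so δ = 1.645 + 0.842 = 2.486.
δ = d·√(n/2) ⇒ d = δ/√(n/2) = 2.486/√(131/2) = 0.3072.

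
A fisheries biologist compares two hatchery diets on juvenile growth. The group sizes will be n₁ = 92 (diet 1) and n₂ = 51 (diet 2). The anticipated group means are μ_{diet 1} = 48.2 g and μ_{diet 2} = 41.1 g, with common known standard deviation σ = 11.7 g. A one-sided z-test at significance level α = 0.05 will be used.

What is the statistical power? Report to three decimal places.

Power ≈ 0.966

Standardized effect: d = |μ_{diet 1} − μ_{diet 2}| / σ = |48.2 − 41.1| / 11.7 = 0.6068
Noncentrality parameter: λ = d / √(1/n₁ + 1/n₂) = 0.6068 / √(1/92 + 1/51) = 3.4760
Critical value for a one-sided test at α = 0.05: z_α = 1.645.
Power = Φ(λ − 1.645) = Φ(1.831) = 0.9665.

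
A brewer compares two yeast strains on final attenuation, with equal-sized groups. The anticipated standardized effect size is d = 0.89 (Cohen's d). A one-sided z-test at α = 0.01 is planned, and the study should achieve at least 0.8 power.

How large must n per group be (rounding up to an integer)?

For power 0.8 need Φ(δ − z_{0.01}) = 0.8, so δ = z_{0.01} + z_{0.20} = 2.326 + 0.842 = 3.168.
δ = d·√(n/2) ⇒ n = 2(δ/d)² = 2 × (3.168 / 0.89)² = 25.34.
Rounding up, n = 26 per group.

n = 26 per group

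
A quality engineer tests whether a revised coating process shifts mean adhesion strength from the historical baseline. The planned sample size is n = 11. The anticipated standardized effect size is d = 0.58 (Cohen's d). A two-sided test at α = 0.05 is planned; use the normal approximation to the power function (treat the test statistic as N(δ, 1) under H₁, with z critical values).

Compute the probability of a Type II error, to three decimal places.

β ≈ 0.514

Noncentrality parameter: λ = d·√n = 0.58 × √11 = 1.9236
Two-sided α = 0.05 → critical value z_{0.025} = 1.960.
Power = Φ(λ − 1.960) + Φ(−λ − 1.960) = Φ(-0.036) + Φ(-3.884) = 0.4855 + 0.0001 = 0.4856.
Type II error: β = 1 − power = 1 − 0.4856 = 0.5144.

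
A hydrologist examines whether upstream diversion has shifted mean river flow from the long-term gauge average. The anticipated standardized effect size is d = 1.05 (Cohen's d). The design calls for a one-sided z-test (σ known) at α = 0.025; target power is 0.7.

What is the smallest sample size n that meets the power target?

For power 0.7 need Φ(δ − z_{0.025}) = 0.7, so δ = z_{0.025} + z_{0.30} = 1.960 + 0.524 = 2.484.
δ = d·√n ⇒ n = (δ/d)² = (2.484 / 1.05)² = 5.60.
Rounding up, n = 6.

n = 6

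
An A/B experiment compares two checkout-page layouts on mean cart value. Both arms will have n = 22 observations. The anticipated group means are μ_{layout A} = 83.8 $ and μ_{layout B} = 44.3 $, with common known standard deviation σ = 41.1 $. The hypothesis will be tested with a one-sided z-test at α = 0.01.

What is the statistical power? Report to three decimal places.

Standardized effect: d = |μ_{layout A} − μ_{layout B}| / σ = |83.8 − 44.3| / 41.1 = 0.9611
Noncentrality parameter: δ = d·√(n/2) = 0.9611 × √(22/2) = 3.1875
One-sided α = 0.01 → critical value z_{0.01} = 2.326.
Power = Φ(δ − 2.326) = Φ(0.861) = 0.8054.

Power ≈ 0.805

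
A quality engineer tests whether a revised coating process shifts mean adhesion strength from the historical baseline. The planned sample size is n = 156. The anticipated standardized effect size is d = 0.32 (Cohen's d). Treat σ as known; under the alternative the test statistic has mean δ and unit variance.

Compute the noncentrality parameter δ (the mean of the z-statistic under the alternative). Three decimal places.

δ ≈ 3.997

δ = d·√n = 0.32 × √156 = 3.9968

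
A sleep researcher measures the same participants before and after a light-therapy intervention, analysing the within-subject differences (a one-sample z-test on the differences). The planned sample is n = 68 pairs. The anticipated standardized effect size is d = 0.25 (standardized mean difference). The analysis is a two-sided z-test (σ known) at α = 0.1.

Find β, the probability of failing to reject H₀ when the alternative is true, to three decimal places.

Noncentrality parameter: δ = d·√n = 0.25 × √68 = 2.0616
Two-sided α = 0.1 → critical value z_{0.05} = 1.645.
Power = Φ(δ − 1.645) + Φ(−δ − 1.645) = Φ(0.417) + Φ(-3.706) = 0.6616 + 0.0001 = 0.6617.
Type II error: β = 1 − power = 1 − 0.6617 = 0.3383.

β ≈ 0.338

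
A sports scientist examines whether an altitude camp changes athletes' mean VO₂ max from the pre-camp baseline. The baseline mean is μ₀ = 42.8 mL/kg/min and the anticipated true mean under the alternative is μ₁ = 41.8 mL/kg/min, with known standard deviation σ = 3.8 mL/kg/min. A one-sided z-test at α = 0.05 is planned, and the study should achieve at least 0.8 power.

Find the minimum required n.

Standardized effect: d = |μ₁ − μ₀| / σ = |41.8 − 42.8| / 3.8 = 0.2632
Set Φ(δ − 1.645) = 0.8; then δ − 1.645 = Φ⁻¹(0.8) = 0.842, giving δ = 2.486.
δ = d·√n ⇒ n = (δ/d)² = (2.486 / 0.2632)² = 89.28.
Round up to the next whole unit.

n = 90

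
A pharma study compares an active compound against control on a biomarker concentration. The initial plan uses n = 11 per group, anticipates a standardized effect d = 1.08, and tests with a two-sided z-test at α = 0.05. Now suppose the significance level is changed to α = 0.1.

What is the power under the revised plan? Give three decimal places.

δ = d·√(n/2) = 1.08 × √(11/2) = 2.5328 (unchanged). New critical value: z_{0.05} = 1.645.
Revised power = Φ(δ − 1.645) + Φ(−δ − 1.645) = Φ(0.888) + Φ(-4.178) = 0.8127 + 0.0000 = 0.8127.

Power ≈ 0.813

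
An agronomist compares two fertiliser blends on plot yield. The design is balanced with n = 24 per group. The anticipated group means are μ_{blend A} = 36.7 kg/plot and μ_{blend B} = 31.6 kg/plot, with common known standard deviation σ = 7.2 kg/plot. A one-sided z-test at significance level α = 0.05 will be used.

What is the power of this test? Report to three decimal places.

Standardized effect: d = |μ_{blend A} − μ_{blend B}| / σ = |36.7 − 31.6| / 7.2 = 0.7083
Noncentrality parameter: δ = d·√(n/2) = 0.7083 × √(24/2) = 2.4537
One-sided α = 0.05 → critical value z_{0.05} = 1.645.
Power = P(Z > 1.645 − δ) = Φ(0.809) = 0.7907.

Power ≈ 0.791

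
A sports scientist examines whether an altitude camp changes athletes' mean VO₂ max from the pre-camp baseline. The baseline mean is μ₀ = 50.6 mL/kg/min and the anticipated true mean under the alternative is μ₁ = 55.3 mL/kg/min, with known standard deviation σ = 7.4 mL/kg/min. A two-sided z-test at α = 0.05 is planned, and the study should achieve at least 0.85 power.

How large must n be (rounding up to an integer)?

n = 23

Standardized effect: d = |μ₁ − μ₀| / σ = |55.3 − 50.6| / 7.4 = 0.6351
For power 0.85 need Φ(δ − z_{0.025}) = 0.85, so δ = z_{0.025} + z_{0.15} = 1.960 + 1.036 = 2.996.
(Ignoring the negligible lower-tail rejection probability gives the usual closed-form inversion.)
δ = d·√n ⇒ n = (δ/d)² = (2.996 / 0.6351)² = 22.26.
Rounding up, n = 23.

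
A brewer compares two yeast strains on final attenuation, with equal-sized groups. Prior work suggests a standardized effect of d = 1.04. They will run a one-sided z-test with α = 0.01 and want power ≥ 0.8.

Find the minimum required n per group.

n = 19 per group

Set Φ(δ − 2.326) = 0.8; then δ − 2.326 = Φ⁻¹(0.8) = 0.842, giving δ = 3.168.
δ = d·√(n/2) ⇒ n = 2(δ/d)² = 2 × (3.168 / 1.04)² = 18.56.
Round up to the next whole unit.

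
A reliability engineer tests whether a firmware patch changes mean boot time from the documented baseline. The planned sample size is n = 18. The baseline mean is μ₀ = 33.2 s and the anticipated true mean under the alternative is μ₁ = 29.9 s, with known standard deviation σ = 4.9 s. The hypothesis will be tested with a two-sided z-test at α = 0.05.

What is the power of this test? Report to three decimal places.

Power ≈ 0.815

Standardized effect: d = |μ₁ − μ₀| / σ = |29.9 − 33.2| / 4.9 = 0.6735
Noncentrality parameter: δ = d·√n = 0.6735 × √18 = 2.8573
Critical value for a two-sided test at α = 0.05: z_{α/2} = 1.960.
Power = Φ(δ − 1.960) + Φ(−δ − 1.960) = Φ(0.897) + Φ(-4.817) = 0.8152 + 0.0000 = 0.8152.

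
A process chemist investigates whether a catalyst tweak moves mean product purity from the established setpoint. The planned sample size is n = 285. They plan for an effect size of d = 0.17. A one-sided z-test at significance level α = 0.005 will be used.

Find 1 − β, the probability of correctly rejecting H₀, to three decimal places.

Power ≈ 0.616

Noncentrality parameter: λ = d·√n = 0.17 × √285 = 2.8699
One-sided α = 0.005 → critical value z_{0.005} = 2.576.
Power = Φ(λ − 2.576) = Φ(0.294) = 0.6157.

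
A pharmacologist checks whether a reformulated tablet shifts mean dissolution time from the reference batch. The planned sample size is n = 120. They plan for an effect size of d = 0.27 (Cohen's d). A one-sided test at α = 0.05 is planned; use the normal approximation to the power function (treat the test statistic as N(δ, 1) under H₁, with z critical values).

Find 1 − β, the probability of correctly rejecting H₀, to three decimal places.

Power ≈ 0.905

Noncentrality parameter: δ = d·√n = 0.27 × √120 = 2.9577
One-sided α = 0.05 → critical value z_{0.05} = 1.645.
Power = P(Z > 1.645 − δ) = Φ(1.313) = 0.9054.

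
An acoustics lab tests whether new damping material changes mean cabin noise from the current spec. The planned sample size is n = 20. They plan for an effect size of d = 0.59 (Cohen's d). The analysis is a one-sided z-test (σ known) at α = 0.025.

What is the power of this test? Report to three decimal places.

Power ≈ 0.751

Noncentrality parameter: δ = d·√n = 0.59 × √20 = 2.6386
Critical value for a one-sided test at α = 0.025: z_α = 1.960.
Power = P(Z > 1.960 − δ) = Φ(0.679) = 0.7513.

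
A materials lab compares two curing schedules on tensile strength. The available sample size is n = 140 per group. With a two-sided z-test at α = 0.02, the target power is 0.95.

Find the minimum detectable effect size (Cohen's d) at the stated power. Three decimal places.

d ≈ 0.475

Required noncentrality: δ = z_{0.01} + z_{0.05} = 2.326 + 1.645 = 3.971.
(Lower-tail contribution to power is negligible for δ > 0.)
δ = d·√(n/2) ⇒ d = δ/√(n/2) = 3.971/√(140/2) = 0.4746.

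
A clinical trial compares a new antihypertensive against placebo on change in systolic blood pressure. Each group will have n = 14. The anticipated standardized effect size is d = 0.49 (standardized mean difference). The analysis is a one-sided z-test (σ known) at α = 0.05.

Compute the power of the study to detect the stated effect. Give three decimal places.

Noncentrality parameter: δ = d·√(n/2) = 0.49 × √(14/2) = 1.2964
Critical value for a one-sided test at α = 0.05: z_α = 1.645.
Power = Φ(δ − 1.645) = Φ(-0.348) = 0.3638.

Power ≈ 0.364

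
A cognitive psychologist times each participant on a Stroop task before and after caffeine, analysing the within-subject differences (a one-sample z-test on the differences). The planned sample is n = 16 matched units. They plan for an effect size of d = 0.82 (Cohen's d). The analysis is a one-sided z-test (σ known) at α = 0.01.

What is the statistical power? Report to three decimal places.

Power ≈ 0.830

Noncentrality parameter: δ = d·√n = 0.82 × √16 = 3.2800
One-sided α = 0.01 → critical value z_{0.01} = 2.326.
Power = Φ(δ − 2.326) = Φ(0.954) = 0.8299.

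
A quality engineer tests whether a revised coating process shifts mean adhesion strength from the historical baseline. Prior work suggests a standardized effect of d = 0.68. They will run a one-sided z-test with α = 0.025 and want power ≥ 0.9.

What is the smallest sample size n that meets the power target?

n = 23

For power 0.9 need Φ(δ − z_{0.025}) = 0.9, so δ = z_{0.025} + z_{0.10} = 1.960 + 1.282 = 3.242.
δ = d·√n ⇒ n = (δ/d)² = (3.242 / 0.68)² = 22.72.
Rounding up, n = 23.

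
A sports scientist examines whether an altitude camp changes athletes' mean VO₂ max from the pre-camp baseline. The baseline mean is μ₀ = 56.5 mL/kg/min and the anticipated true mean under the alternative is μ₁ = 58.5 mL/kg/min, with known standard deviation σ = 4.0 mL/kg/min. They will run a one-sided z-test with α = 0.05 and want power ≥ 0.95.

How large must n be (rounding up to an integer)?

Standardized effect: d = |μ₁ − μ₀| / σ = |58.5 − 56.5| / 4.0 = 0.5000
For power 0.95 need Φ(δ − z_{0.05}) = 0.95, so δ = z_{0.05} + z_{0.05} = 1.645 + 1.645 = 3.290.
δ = d·√n ⇒ n = (δ/d)² = (3.290 / 0.5000)² = 43.29.
Rounding up, n = 44.

n = 44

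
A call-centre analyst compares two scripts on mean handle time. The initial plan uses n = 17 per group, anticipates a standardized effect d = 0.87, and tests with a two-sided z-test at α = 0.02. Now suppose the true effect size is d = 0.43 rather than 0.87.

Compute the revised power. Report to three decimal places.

With d = 0.43: δ = d·√(n/2) = 0.43 × √(17/2) = 1.2537. Critical value z_{0.01} = 2.326.
Revised power = Φ(δ − 2.326) + Φ(−δ − 2.326) = Φ(-1.073) + Φ(-3.580) = 0.1417 + 0.0002 = 0.1419.

Power ≈ 0.142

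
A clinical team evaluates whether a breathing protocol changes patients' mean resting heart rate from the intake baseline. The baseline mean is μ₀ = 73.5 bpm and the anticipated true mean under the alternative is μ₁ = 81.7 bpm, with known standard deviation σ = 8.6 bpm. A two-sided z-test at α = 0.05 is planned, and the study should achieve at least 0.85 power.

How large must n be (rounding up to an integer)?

Standardized effect: d = |μ₁ − μ₀| / σ = |81.7 − 73.5| / 8.6 = 0.9535
Set Φ(δ − 1.960) = 0.85; then δ − 1.960 = Φ⁻¹(0.85) = 1.036, giving δ = 2.996.
(The Φ(−δ − z_{α/2}) term is vanishingly small for δ > 0 and is dropped in the standard sample-size formula.)
δ = d·√n ⇒ n = (δ/d)² = (2.996 / 0.9535)² = 9.88.
Round up to the next whole unit.

n = 10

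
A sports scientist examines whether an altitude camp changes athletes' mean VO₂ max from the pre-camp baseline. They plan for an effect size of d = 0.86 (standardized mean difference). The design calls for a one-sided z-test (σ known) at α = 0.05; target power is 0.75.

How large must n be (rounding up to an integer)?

n = 8

For power 0.75 need Φ(δ − z_{0.05}) = 0.75, so δ = z_{0.05} + z_{0.25} = 1.645 + 0.674 = 2.319.
δ = d·√n ⇒ n = (δ/d)² = (2.319 / 0.86)² = 7.27.
Rounding up, n = 8.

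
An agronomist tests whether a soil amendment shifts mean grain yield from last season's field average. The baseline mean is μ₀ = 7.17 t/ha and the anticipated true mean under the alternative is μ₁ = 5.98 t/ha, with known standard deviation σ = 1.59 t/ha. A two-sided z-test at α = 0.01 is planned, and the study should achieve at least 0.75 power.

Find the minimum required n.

Standardized effect: d = |μ₁ − μ₀| / σ = |5.98 − 7.17| / 1.59 = 0.7484
For power 0.75 need Φ(δ − z_{0.005}) = 0.75, so δ = z_{0.005} + z_{0.25} = 2.576 + 0.674 = 3.250.
(Ignoring the negligible lower-tail rejection probability gives the usual closed-form inversion.)
δ = d·√n ⇒ n = (δ/d)² = (3.250 / 0.7484)² = 18.86.
Rounding up, n = 19.

n = 19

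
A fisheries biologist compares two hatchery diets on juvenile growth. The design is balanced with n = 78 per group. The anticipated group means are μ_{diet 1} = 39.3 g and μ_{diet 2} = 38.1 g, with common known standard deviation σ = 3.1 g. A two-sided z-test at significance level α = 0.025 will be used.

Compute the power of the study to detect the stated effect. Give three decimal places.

Standardized effect: d = |μ_{diet 1} − μ_{diet 2}| / σ = |39.3 − 38.1| / 3.1 = 0.3871
Noncentrality parameter: δ = d·√(n/2) = 0.3871 × √(78/2) = 2.4174
Two-sided α = 0.025 → critical value z_{0.0125} = 2.241.
Power = Φ(δ − 2.241) + Φ(−δ − 2.241) = Φ(0.176) + Φ(-4.659) = 0.5699 + 0.0000 = 0.5699.

Power ≈ 0.570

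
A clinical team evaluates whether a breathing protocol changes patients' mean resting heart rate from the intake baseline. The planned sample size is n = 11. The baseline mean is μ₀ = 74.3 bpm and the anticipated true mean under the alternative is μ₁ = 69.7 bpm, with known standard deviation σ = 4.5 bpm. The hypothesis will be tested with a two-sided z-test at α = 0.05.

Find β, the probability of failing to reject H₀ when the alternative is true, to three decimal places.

β ≈ 0.076

Standardized effect: d = |μ₁ − μ₀| / σ = |69.7 − 74.3| / 4.5 = 1.0222
Noncentrality parameter: δ = d·√n = 1.0222 × √11 = 3.3903
Critical value for a two-sided test at α = 0.05: z_{α/2} = 1.960.
Power = Φ(δ − 1.960) + Φ(−δ − 1.960) = Φ(1.430) + Φ(-5.350) = 0.9237 + 0.0000 = 0.9237.
Type II error: β = 1 − power = 1 − 0.9237 = 0.0763.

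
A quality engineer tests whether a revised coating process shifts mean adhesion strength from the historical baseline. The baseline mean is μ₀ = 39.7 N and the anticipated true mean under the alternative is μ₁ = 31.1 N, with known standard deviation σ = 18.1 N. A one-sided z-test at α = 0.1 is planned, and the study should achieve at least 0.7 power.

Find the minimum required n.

Standardized effect: d = |μ₁ − μ₀| / σ = |31.1 − 39.7| / 18.1 = 0.4751
For power 0.7 need Φ(δ − z_{0.1}) = 0.7, so δ = z_{0.1} + z_{0.30} = 1.282 + 0.524 = 1.806.
δ = d·√n ⇒ n = (δ/d)² = (1.806 / 0.4751)² = 14.45.
Rounding up, n = 15.

n = 15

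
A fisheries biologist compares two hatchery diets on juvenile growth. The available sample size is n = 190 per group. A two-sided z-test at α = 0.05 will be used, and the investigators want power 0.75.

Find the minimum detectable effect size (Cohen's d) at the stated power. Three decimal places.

d ≈ 0.270

Need Φ(δ − 1.960) = 0.75, so δ = 1.960 + 0.674 = 2.634.
(The second rejection-region term Φ(−δ − z_{α/2}) is negligible and dropped.)
δ = d·√(n/2) ⇒ d = δ/√(n/2) = 2.634/√(190/2) = 0.2703.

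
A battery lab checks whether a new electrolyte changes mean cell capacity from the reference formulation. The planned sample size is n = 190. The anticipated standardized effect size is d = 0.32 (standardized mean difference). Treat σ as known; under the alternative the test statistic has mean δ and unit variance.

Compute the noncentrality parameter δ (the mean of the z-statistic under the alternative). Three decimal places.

The noncentrality parameter scales effect size by the design's sample-size factor: δ = d·√n = 0.32 × √190 = 4.4109

δ ≈ 4.411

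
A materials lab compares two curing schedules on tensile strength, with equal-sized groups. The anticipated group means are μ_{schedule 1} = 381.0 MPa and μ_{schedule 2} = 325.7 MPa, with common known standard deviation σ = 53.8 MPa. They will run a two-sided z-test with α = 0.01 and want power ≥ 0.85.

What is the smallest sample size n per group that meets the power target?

n = 25 per group

Standardized effect: d = |μ_{schedule 1} − μ_{schedule 2}| / σ = |381.0 − 325.7| / 53.8 = 1.0279
Set Φ(δ − 2.576) = 0.85; then δ − 2.576 = Φ⁻¹(0.85) = 1.036, giving δ = 3.612.
(Ignoring the negligible lower-tail rejection probability gives the usual closed-form inversion.)
δ = d·√(n/2) ⇒ n = 2(δ/d)² = 2 × (3.612 / 1.0279)² = 24.70.
Rounding up, n = 25 per group.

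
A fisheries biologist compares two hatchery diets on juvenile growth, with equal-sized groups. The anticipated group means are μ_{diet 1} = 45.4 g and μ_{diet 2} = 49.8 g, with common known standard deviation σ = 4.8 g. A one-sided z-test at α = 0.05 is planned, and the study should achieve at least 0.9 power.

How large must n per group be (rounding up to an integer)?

n = 21 per group

Standardized effect: d = |μ_{diet 1} − μ_{diet 2}| / σ = |45.4 − 49.8| / 4.8 = 0.9167
Set Φ(δ − 1.645) = 0.9; then δ − 1.645 = Φ⁻¹(0.9) = 1.282, giving δ = 2.926.
δ = d·√(n/2) ⇒ n = 2(δ/d)² = 2 × (2.926 / 0.9167)² = 20.38.
Rounding up, n = 21 per group.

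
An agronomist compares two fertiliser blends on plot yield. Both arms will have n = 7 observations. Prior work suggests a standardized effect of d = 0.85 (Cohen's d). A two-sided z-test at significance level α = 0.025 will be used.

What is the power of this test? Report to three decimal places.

Noncentrality parameter: δ = d·√(n/2) = 0.85 × √(7/2) = 1.5902
Two-sided α = 0.025 → critical value z_{0.0125} = 2.241.
Power = Φ(δ − 2.241) + Φ(−δ − 2.241) = Φ(-0.651) + Φ(-3.832) = 0.2575 + 0.0001 = 0.2575.

Power ≈ 0.258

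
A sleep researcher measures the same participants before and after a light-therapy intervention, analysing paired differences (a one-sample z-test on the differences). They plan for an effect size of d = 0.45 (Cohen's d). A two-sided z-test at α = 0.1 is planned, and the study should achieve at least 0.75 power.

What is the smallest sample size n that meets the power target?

For power 0.75 need Φ(δ − z_{0.05}) = 0.75, so δ = z_{0.05} + z_{0.25} = 1.645 + 0.674 = 2.319.
(For δ > 0 the lower-tail rejection region contributes negligibly to power, so the one-term inversion is standard.)
δ = d·√n ⇒ n = (δ/d)² = (2.319 / 0.45)² = 26.56.
Rounding up, n = 27.

n = 27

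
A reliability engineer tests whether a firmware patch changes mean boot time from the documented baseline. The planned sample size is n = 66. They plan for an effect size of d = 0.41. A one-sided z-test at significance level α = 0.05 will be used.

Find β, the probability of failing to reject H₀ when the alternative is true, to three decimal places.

Noncentrality parameter: δ = d·√n = 0.41 × √66 = 3.3309
Critical value for a one-sided test at α = 0.05: z_α = 1.645.
Power = Φ(δ − 1.645) = Φ(1.686) = 0.9541.
Type II error: β = 1 − power = 1 − 0.9541 = 0.0459.

β ≈ 0.046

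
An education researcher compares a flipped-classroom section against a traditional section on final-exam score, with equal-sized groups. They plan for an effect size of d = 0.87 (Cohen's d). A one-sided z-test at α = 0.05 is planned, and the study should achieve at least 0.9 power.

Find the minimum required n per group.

n = 23 per group

For power 0.9 need Φ(δ − z_{0.05}) = 0.9, so δ = z_{0.05} + z_{0.10} = 1.645 + 1.282 = 2.926.
δ = d·√(n/2) ⇒ n = 2(δ/d)² = 2 × (2.926 / 0.87)² = 22.63.
Round up to the next whole unit.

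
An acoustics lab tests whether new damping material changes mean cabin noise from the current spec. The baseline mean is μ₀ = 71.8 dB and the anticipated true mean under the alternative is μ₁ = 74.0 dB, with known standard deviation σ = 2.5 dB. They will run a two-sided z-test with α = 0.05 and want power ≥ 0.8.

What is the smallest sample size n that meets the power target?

Standardized effect: d = |μ₁ − μ₀| / σ = |74.0 − 71.8| / 2.5 = 0.8800
Set Φ(δ − 1.960) = 0.8; then δ − 1.960 = Φ⁻¹(0.8) = 0.842, giving δ = 2.802.
(Ignoring the negligible lower-tail rejection probability gives the usual closed-form inversion.)
δ = d·√n ⇒ n = (δ/d)² = (2.802 / 0.8800)² = 10.14.
Round up to the next whole unit.

n = 11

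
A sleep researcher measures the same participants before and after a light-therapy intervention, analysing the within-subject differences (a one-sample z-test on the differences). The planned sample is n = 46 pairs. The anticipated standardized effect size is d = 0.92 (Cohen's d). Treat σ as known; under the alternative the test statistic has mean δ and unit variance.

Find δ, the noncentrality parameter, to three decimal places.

δ = d·√n = 0.92 × √46 = 6.2397

δ ≈ 6.240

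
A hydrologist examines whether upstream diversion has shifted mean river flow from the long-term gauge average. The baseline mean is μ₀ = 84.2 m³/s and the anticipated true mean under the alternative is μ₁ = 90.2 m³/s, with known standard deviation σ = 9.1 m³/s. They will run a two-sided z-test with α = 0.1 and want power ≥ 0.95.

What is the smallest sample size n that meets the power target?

Standardized effect: d = |μ₁ − μ₀| / σ = |90.2 − 84.2| / 9.1 = 0.6593
For power 0.95 need Φ(δ − z_{0.05}) = 0.95, so δ = z_{0.05} + z_{0.05} = 1.645 + 1.645 = 3.290.
(Ignoring the negligible lower-tail rejection probability gives the usual closed-form inversion.)
δ = d·√n ⇒ n = (δ/d)² = (3.290 / 0.6593)² = 24.89.
Round up to the next whole unit.

n = 25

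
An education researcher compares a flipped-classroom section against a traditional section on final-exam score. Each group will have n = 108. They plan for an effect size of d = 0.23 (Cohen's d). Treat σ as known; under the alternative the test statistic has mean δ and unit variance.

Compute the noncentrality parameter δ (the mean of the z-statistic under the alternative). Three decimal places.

δ = d·√(n/2) = 0.23 × √(108/2) = 1.6901

δ ≈ 1.690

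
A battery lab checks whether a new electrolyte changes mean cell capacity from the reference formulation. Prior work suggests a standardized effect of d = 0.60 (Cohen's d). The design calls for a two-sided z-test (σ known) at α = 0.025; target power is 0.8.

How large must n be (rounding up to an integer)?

For power 0.8 need Φ(δ − z_{0.0125}) = 0.8, so δ = z_{0.0125} + z_{0.20} = 2.241 + 0.842 = 3.083.
(For δ > 0 the lower-tail rejection region contributes negligibly to power, so the one-term inversion is standard.)
δ = d·√n ⇒ n = (δ/d)² = (3.083 / 0.60)² = 26.40.
Round up to the next whole unit.

n = 27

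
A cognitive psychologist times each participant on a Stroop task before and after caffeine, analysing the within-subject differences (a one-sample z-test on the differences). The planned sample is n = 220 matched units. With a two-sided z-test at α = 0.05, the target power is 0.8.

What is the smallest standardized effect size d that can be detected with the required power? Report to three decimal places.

d ≈ 0.189

Need Φ(δ − 1.960) = 0.8, so δ = 1.960 + 0.842 = 2.802.
(The second rejection-region term Φ(−δ − z_{α/2}) is negligible and dropped.)
δ = d·√n ⇒ d = δ/√n = 2.802/√220 = 0.1889.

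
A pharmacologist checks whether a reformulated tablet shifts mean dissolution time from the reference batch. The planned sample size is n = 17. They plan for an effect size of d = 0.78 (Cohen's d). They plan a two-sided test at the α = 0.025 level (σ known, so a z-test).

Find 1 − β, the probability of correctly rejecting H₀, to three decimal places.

Noncentrality parameter: δ = d·√n = 0.78 × √17 = 3.2160
Two-sided α = 0.025 → critical value z_{0.0125} = 2.241.
Power = Φ(δ − 2.241) + Φ(−δ − 2.241) = Φ(0.975) + Φ(-5.457) = 0.8351 + 0.0000 = 0.8351.

Power ≈ 0.835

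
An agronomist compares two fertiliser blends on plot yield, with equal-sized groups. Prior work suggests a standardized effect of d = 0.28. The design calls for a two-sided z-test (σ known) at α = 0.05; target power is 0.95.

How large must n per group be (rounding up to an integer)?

n = 332 per group

For power 0.95 need Φ(δ − z_{0.025}) = 0.95, so δ = z_{0.025} + z_{0.05} = 1.960 + 1.645 = 3.605.
(The Φ(−δ − z_{α/2}) term is vanishingly small for δ > 0 and is dropped in the standard sample-size formula.)
δ = d·√(n/2) ⇒ n = 2(δ/d)² = 2 × (3.605 / 0.28)² = 331.50.
Round up to the next whole unit.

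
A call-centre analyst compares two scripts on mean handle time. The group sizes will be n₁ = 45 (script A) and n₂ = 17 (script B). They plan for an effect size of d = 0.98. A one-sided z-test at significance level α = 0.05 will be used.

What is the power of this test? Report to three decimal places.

Noncentrality parameter: δ = d / √(1/n₁ + 1/n₂) = 0.98 / √(1/45 + 1/17) = 3.4424
Critical value for a one-sided test at α = 0.05: z_α = 1.645.
Power = P(Z > 1.645 − δ) = Φ(1.798) = 0.9639.

Power ≈ 0.964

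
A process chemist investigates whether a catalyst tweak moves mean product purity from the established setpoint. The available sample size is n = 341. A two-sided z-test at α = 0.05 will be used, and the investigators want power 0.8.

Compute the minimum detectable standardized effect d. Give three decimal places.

Required noncentrality: δ = z_{0.025} + z_{0.20} = 1.960 + 0.842 = 2.802.
(Lower-tail contribution to power is negligible for δ > 0.)
δ = d·√n ⇒ d = δ/√n = 2.802/√341 = 0.1517.

d ≈ 0.152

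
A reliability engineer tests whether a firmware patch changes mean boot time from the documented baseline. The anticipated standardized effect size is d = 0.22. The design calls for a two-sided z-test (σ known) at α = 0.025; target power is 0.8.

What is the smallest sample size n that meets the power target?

Set Φ(δ − 2.241) = 0.8; then δ − 2.241 = Φ⁻¹(0.8) = 0.842, giving δ = 3.083.
(The Φ(−δ − z_{α/2}) term is vanishingly small for δ > 0 and is dropped in the standard sample-size formula.)
δ = d·√n ⇒ n = (δ/d)² = (3.083 / 0.22)² = 196.39.
Round up to the next whole unit.

n = 197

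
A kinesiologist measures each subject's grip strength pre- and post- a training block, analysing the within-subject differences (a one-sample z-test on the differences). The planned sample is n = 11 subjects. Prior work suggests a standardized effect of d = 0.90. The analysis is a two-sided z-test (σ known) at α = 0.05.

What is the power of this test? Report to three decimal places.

Noncentrality parameter: δ = d·√n = 0.90 × √11 = 2.9850
Two-sided α = 0.05 → critical value z_{0.025} = 1.960.
Power = Φ(δ − 1.960) + Φ(−δ − 1.960) = Φ(1.025) + Φ(-4.945) = 0.8473 + 0.0000 = 0.8473.

Power ≈ 0.847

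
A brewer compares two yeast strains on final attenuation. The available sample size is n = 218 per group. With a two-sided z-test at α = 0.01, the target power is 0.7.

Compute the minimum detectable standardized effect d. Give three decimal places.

Need Φ(δ − 2.576) = 0.7, so δ = 2.576 + 0.524 = 3.100.
(The second rejection-region term Φ(−δ − z_{α/2}) is negligible and dropped.)
δ = d·√(n/2) ⇒ d = δ/√(n/2) = 3.100/√(218/2) = 0.2969.

d ≈ 0.297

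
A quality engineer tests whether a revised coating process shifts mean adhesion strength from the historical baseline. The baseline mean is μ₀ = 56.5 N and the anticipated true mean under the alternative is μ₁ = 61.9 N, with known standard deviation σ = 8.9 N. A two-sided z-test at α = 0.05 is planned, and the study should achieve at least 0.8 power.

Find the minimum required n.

Standardized effect: d = |μ₁ − μ₀| / σ = |61.9 − 56.5| / 8.9 = 0.6067
Set Φ(δ − 1.960) = 0.8; then δ − 1.960 = Φ⁻¹(0.8) = 0.842, giving δ = 2.802.
(The Φ(−δ − z_{α/2}) term is vanishingly small for δ > 0 and is dropped in the standard sample-size formula.)
δ = d·√n ⇒ n = (δ/d)² = (2.802 / 0.6067)² = 21.32.
Rounding up, n = 22.

n = 22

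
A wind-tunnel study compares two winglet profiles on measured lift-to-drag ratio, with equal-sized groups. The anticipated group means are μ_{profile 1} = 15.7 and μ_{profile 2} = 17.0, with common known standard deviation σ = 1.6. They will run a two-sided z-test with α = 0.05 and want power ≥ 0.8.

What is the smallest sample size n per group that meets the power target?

n = 24 per group

Standardized effect: d = |μ_{profile 1} − μ_{profile 2}| / σ = |15.7 − 17.0| / 1.6 = 0.8125
For power 0.8 need Φ(δ − z_{0.025}) = 0.8, so δ = z_{0.025} + z_{0.20} = 1.960 + 0.842 = 2.802.
(The Φ(−δ − z_{α/2}) term is vanishingly small for δ > 0 and is dropped in the standard sample-size formula.)
δ = d·√(n/2) ⇒ n = 2(δ/d)² = 2 × (2.802 / 0.8125)² = 23.78.
Rounding up, n = 24 per group.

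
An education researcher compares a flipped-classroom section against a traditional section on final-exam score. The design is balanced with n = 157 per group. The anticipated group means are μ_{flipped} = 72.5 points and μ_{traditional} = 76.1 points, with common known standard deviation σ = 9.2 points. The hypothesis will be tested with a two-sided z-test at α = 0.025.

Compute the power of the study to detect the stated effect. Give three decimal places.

Standardized effect: d = |μ_{flipped} − μ_{traditional}| / σ = |72.5 − 76.1| / 9.2 = 0.3913
Noncentrality parameter: δ = d·√(n/2) = 0.3913 × √(157/2) = 3.4670
Critical value for a two-sided test at α = 0.025: z_{α/2} = 2.241.
Power = Φ(δ − 2.241) + Φ(−δ − 2.241) = Φ(1.226) + Φ(-5.708) = 0.8898 + 0.0000 = 0.8898.

Power ≈ 0.890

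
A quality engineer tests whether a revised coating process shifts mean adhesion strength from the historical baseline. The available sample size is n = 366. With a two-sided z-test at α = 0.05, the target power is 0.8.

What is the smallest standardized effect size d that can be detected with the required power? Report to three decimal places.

Required noncentrality: δ = z_{0.025} + z_{0.20} = 1.960 + 0.842 = 2.802.
(The second rejection-region term Φ(−δ − z_{α/2}) is negligible and dropped.)
δ = d·√n ⇒ d = δ/√n = 2.802/√366 = 0.1464.

d ≈ 0.146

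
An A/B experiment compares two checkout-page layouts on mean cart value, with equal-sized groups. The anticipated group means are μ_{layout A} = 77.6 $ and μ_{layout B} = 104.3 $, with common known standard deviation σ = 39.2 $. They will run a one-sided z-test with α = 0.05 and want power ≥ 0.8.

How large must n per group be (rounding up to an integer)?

Standardized effect: d = |μ_{layout A} − μ_{layout B}| / σ = |77.6 − 104.3| / 39.2 = 0.6811
Set Φ(δ − 1.645) = 0.8; then δ − 1.645 = Φ⁻¹(0.8) = 0.842, giving δ = 2.486.
δ = d·√(n/2) ⇒ n = 2(δ/d)² = 2 × (2.486 / 0.6811)² = 26.65.
Round up to the next whole unit.

n = 27 per group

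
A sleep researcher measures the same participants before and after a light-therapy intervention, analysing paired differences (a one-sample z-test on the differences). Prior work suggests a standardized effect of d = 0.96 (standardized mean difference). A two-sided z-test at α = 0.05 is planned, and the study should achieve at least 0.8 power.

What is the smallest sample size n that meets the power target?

Set Φ(δ − 1.960) = 0.8; then δ − 1.960 = Φ⁻¹(0.8) = 0.842, giving δ = 2.802.
(For δ > 0 the lower-tail rejection region contributes negligibly to power, so the one-term inversion is standard.)
δ = d·√n ⇒ n = (δ/d)² = (2.802 / 0.96)² = 8.52.
Rounding up, n = 9.

n = 9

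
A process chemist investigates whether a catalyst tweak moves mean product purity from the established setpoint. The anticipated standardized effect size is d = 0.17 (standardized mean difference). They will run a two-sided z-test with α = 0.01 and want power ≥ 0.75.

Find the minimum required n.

n = 366

For power 0.75 need Φ(δ − z_{0.005}) = 0.75, so δ = z_{0.005} + z_{0.25} = 2.576 + 0.674 = 3.250.
(Ignoring the negligible lower-tail rejection probability gives the usual closed-form inversion.)
δ = d·√n ⇒ n = (δ/d)² = (3.250 / 0.17)² = 365.56.
Rounding up, n = 366.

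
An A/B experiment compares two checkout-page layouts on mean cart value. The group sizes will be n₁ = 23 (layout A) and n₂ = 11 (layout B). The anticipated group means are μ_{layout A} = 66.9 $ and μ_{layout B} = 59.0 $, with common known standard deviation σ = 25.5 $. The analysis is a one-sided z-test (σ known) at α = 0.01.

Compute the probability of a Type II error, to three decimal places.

Standardized effect: d = |μ_{layout A} − μ_{layout B}| / σ = |66.9 − 59.0| / 25.5 = 0.3098
Noncentrality parameter: δ = d / √(1/n₁ + 1/n₂) = 0.3098 / √(1/23 + 1/11) = 0.8451
One-sided α = 0.01 → critical value z_{0.01} = 2.326.
Power = P(Z > 2.326 − δ) = Φ(-1.481) = 0.0693.
Type II error: β = 1 − power = 1 − 0.0693 = 0.9307.

β ≈ 0.931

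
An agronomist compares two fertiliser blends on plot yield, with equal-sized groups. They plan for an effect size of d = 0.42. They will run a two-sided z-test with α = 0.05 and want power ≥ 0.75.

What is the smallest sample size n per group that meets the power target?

n = 79 per group

For power 0.75 need Φ(δ − z_{0.025}) = 0.75, so δ = z_{0.025} + z_{0.25} = 1.960 + 0.674 = 2.634.
(The Φ(−δ − z_{α/2}) term is vanishingly small for δ > 0 and is dropped in the standard sample-size formula.)
δ = d·√(n/2) ⇒ n = 2(δ/d)² = 2 × (2.634 / 0.42)² = 78.69.
Rounding up, n = 79 per group.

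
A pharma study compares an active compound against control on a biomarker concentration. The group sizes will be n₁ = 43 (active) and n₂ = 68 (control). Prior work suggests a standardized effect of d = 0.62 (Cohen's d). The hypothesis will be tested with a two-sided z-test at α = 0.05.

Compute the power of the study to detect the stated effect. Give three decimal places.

Noncentrality parameter: δ = d / √(1/n₁ + 1/n₂) = 0.62 / √(1/43 + 1/68) = 3.1821
Two-sided α = 0.05 → critical value z_{0.025} = 1.960.
Power = Φ(δ − 1.960) + Φ(−δ − 1.960) = Φ(1.222) + Φ(-5.142) = 0.8892 + 0.0000 = 0.8892.

Power ≈ 0.889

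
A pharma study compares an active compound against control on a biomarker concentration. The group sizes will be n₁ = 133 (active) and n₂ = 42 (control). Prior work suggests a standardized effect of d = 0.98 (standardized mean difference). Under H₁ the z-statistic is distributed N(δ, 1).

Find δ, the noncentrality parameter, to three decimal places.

δ ≈ 5.537

δ = d / √(1/n₁ + 1/n₂) = 0.98 / √(1/133 + 1/42) = 5.5368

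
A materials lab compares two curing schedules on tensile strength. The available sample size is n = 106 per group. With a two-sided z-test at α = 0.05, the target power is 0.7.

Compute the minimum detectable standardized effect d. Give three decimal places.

Required noncentrality: δ = z_{0.025} + z_{0.30} = 1.960 + 0.524 = 2.484.
(The second rejection-region term Φ(−δ − z_{α/2}) is negligible and dropped.)
δ = d·√(n/2) ⇒ d = δ/√(n/2) = 2.484/√(106/2) = 0.3413.

d ≈ 0.341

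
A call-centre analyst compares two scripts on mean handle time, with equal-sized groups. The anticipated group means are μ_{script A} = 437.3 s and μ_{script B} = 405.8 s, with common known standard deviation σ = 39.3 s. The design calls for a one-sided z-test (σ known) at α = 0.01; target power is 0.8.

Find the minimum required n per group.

n = 32 per group

Standardized effect: d = |μ_{script A} − μ_{script B}| / σ = |437.3 − 405.8| / 39.3 = 0.8015
Set Φ(δ − 2.326) = 0.8; then δ − 2.326 = Φ⁻¹(0.8) = 0.842, giving δ = 3.168.
δ = d·√(n/2) ⇒ n = 2(δ/d)² = 2 × (3.168 / 0.8015)² = 31.24.
Rounding up, n = 32 per group.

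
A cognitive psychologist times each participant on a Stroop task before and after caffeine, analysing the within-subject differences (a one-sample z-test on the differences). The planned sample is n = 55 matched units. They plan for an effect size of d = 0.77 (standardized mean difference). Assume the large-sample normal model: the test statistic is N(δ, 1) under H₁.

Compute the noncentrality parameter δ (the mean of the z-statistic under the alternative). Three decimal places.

The noncentrality parameter scales effect size by the design's sample-size factor: δ = d·√n = 0.77 × √55 = 5.7105

δ ≈ 5.710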